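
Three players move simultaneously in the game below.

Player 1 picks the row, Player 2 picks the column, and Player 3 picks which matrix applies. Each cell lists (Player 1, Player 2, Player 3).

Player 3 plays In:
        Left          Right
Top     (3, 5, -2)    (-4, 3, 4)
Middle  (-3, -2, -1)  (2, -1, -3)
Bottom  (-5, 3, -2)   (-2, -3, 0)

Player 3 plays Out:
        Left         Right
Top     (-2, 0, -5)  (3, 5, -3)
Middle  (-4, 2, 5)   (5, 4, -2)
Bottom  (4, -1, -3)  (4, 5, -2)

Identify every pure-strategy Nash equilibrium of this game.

Pure-strategy Nash equilibria: (Top, Left, In), (Middle, Right, Out)

Player 1 against (Left, In): payoffs 3, -3, -5 → best response Top.
Player 1 against (Left, Out): payoffs -2, -4, 4 → best response Bottom.
Player 1 against (Right, In): payoffs -4, 2, -2 → best response Middle.
Player 1 against (Right, Out): payoffs 3, 5, 4 → best response Middle.
Player 2 against (Top, In): payoffs 5, 3 → best response Left.
Player 2 against (Top, Out): payoffs 0, 5 → best response Right.
Player 2 against (Middle, In): payoffs -2, -1 → best response Right.
Player 2 against (Middle, Out): payoffs 2, 4 → best response Right.
Player 2 against (Bottom, In): payoffs 3, -3 → best response Left.
Player 2 against (Bottom, Out): payoffs -1, 5 → best response Right.
Player 3 against (Top, Left): payoffs -2, -5 → best response In.
Player 3 against (Top, Right): payoffs 4, -3 → best response In.
Player 3 against (Middle, Left): payoffs -1, 5 → best response Out.
Player 3 against (Middle, Right): payoffs -3, -2 → best response Out.
Player 3 against (Bottom, Left): payoffs -2, -3 → best response In.
Player 3 against (Bottom, Right): payoffs 0, -2 → best response In.
Mutual best responses: (Top, Left, In); (Middle, Right, Out).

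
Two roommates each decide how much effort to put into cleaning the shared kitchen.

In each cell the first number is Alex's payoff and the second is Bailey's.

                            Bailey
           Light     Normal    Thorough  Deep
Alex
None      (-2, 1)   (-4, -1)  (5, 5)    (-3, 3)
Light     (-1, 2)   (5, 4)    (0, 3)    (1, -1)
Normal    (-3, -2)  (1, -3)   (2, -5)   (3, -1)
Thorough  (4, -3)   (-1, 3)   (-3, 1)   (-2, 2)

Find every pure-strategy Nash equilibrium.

For each player, find the best response to each opponent profile; mutual best responses are the pure NE.
Alex against Light: payoffs -2, -1, -3, 4 → best response Thorough.
Alex against Normal: payoffs -4, 5, 1, -1 → best response Light.
Alex against Thorough: payoffs 5, 0, 2, -3 → best response None.
Alex against Deep: payoffs -3, 1, 3, -2 → best response Normal.
Bailey against None: payoffs 1, -1, 5, 3 → best response Thorough.
Bailey against Light: payoffs 2, 4, 3, -1 → best response Normal.
Bailey against Normal: payoffs -2, -3, -5, -1 → best response Deep.
Bailey against Thorough: payoffs -3, 3, 1, 2 → best response Normal.
Mutual best responses: (None, Thorough); (Light, Normal); (Normal, Deep).

Pure-strategy Nash equilibria: (None, Thorough) and (Light, Normal) and (Normal, Deep)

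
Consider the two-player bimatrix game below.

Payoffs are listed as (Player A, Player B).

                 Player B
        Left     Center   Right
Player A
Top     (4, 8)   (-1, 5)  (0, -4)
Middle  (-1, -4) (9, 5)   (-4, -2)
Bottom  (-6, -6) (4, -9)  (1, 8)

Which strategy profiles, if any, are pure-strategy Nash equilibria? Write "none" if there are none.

(Top, Left); (Middle, Center); (Bottom, Right)

Player A against Left: payoffs 4, -1, -6 → best response Top.
Player A against Center: payoffs -1, 9, 4 → best response Middle.
Player A against Right: payoffs 0, -4, 1 → best response Bottom.
Player B against Top: payoffs 8, 5, -4 → best response Left.
Player B against Middle: payoffs -4, 5, -2 → best response Center.
Player B against Bottom: payoffs -6, -9, 8 → best response Right.
Mutual best responses: (Top, Left); (Middle, Center); (Bottom, Right).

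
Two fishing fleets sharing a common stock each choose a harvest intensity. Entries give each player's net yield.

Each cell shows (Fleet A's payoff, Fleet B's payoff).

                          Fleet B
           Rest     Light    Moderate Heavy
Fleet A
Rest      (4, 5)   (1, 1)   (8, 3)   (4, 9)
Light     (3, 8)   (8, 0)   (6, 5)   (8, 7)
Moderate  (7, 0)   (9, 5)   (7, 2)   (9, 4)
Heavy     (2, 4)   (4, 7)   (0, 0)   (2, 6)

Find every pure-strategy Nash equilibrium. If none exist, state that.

(Rest, Rest): Fleet A can switch to Moderate (4 → 7). Not NE.
(Rest, Light): Fleet A can switch to Light (1 → 8). Not NE.
(Rest, Moderate): Fleet B can switch to Rest (3 → 5). Not NE.
(Rest, Heavy): Fleet A can switch to Light (4 → 8). Not NE.
(Light, Rest): Fleet A can switch to Rest (3 → 4). Not NE.
(Light, Light): Fleet A can switch to Moderate (8 → 9). Not NE.
(Light, Moderate): Fleet A can switch to Rest (6 → 8). Not NE.
(Light, Heavy): Fleet A can switch to Moderate (8 → 9). Not NE.
(Moderate, Light): Fleet A gets 9, best alternative 8; Fleet B gets 5, best alternative 4. No profitable deviation — NE.
(The remaining 7 profiles each have a profitable deviation by the same check.)

Pure NE: (Moderate, Light)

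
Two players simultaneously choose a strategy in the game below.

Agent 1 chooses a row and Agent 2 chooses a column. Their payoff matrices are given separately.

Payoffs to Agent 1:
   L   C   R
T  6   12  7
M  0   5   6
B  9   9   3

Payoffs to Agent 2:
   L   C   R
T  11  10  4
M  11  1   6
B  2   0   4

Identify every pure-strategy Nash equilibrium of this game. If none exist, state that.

No pure-strategy Nash equilibrium.

(T, L): Agent 1 can switch to B (6 → 9). Not NE.
(T, C): Agent 2 can switch to L (10 → 11). Not NE.
(T, R): Agent 2 can switch to L (4 → 11). Not NE.
(M, L): Agent 1 can switch to T (0 → 6). Not NE.
(M, C): Agent 1 can switch to T (5 → 12). Not NE.
(M, R): Agent 1 can switch to T (6 → 7). Not NE.
(The remaining 3 profiles each have a profitable deviation by the same check.)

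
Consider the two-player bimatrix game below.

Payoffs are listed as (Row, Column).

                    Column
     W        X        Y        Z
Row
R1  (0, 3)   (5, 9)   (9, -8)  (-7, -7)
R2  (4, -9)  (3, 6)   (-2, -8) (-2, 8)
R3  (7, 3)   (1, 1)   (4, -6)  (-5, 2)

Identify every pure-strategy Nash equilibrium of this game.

Pure-strategy Nash equilibria: (R1, X); (R2, Z); (R3, W)

Check each profile: it is a Nash equilibrium iff no player can strictly gain by switching unilaterally.
(R1, W): Row can switch to R2 (0 → 4). Not NE.
(R1, X): Row gets 5, best alternative 3; Column gets 9, best alternative 3. No profitable deviation — NE.
(R1, Y): Column can switch to W (-8 → 3). Not NE.
(R1, Z): Row can switch to R2 (-7 → -2). Not NE.
(R2, W): Row can switch to R3 (4 → 7). Not NE.
(R2, X): Row can switch to R1 (3 → 5). Not NE.
(R2, Y): Row can switch to R1 (-2 → 9). Not NE.
(R2, Z): Row gets -2, best alternative -5; Column gets 8, best alternative 6. No profitable deviation — NE.
(R3, W): Row gets 7, best alternative 4; Column gets 3, best alternative 2. No profitable deviation — NE.
(R3, X): Row can switch to R1 (1 → 5). Not NE.
(R3, Y): Row can switch to R1 (4 → 9). Not NE.
(R3, Z): Row can switch to R2 (-5 → -2). Not NE.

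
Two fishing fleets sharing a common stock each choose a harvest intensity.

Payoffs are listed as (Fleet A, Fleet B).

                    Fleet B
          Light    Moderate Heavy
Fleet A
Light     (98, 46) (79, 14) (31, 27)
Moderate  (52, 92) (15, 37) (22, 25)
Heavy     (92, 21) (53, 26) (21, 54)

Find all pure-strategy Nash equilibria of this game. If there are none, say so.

For each strategy profile, look for a profitable unilateral deviation.
(Light, Light): Fleet A gets 98, best alternative 92; Fleet B gets 46, best alternative 27. No profitable deviation — NE.
(Light, Moderate): Fleet B can switch to Light (14 → 46). Not NE.
(Light, Heavy): Fleet B can switch to Light (27 → 46). Not NE.
(Moderate, Light): Fleet A can switch to Light (52 → 98). Not NE.
(Moderate, Moderate): Fleet A can switch to Light (15 → 79). Not NE.
(Moderate, Heavy): Fleet A can switch to Light (22 → 31). Not NE.
(Heavy, Light): Fleet A can switch to Light (92 → 98). Not NE.
(Heavy, Moderate): Fleet A can switch to Light (53 → 79). Not NE.
(Heavy, Heavy): Fleet A can switch to Light (21 → 31). Not NE.

(Light, Light)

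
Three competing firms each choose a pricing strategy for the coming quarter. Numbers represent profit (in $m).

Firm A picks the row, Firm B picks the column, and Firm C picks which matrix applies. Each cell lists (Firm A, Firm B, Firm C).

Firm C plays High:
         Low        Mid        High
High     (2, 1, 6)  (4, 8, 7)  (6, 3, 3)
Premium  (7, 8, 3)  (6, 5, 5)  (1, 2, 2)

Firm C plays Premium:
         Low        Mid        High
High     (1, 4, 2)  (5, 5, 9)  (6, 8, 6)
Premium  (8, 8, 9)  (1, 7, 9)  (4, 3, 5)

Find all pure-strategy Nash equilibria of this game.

For each player, find the best response to each opponent profile; mutual best responses are the pure NE.
Firm A against (Low, High): payoffs 2, 7 → best response Premium.
Firm A against (Low, Premium): payoffs 1, 8 → best response Premium.
Firm A against (Mid, High): payoffs 4, 6 → best response Premium.
Firm A against (Mid, Premium): payoffs 5, 1 → best response High.
Firm A against (High, High): payoffs 6, 1 → best response High.
Firm A against (High, Premium): payoffs 6, 4 → best response High.
Firm B against (High, High): payoffs 1, 8, 3 → best response Mid.
Firm B against (High, Premium): payoffs 4, 5, 8 → best response High.
Firm B against (Premium, High): payoffs 8, 5, 2 → best response Low.
Firm B against (Premium, Premium): payoffs 8, 7, 3 → best response Low.
Firm C against (High, Low): payoffs 6, 2 → best response High.
Firm C against (High, Mid): payoffs 7, 9 → best response Premium.
Firm C against (High, High): payoffs 3, 6 → best response Premium.
Firm C against (Premium, Low): payoffs 3, 9 → best response Premium.
Firm C against (Premium, Mid): payoffs 5, 9 → best response Premium.
Firm C against (Premium, High): payoffs 2, 5 → best response Premium.
Mutual best responses: (High, High, Premium); (Premium, Low, Premium).

Pure-strategy Nash equilibria: (High, High, Premium), (Premium, Low, Premium)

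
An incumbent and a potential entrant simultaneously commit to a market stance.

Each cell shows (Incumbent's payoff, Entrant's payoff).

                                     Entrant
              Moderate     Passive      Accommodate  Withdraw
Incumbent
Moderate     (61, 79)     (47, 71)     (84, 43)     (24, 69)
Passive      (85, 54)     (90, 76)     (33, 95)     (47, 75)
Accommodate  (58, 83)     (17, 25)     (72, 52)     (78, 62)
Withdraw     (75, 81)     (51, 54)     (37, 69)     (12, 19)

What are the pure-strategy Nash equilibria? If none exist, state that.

No pure-strategy Nash equilibrium.

For each strategy profile, look for a profitable unilateral deviation.
(Moderate, Moderate): Incumbent can switch to Passive (61 → 85). Not NE.
(Moderate, Passive): Incumbent can switch to Passive (47 → 90). Not NE.
(Moderate, Accommodate): Entrant can switch to Moderate (43 → 79). Not NE.
(Moderate, Withdraw): Incumbent can switch to Passive (24 → 47). Not NE.
(Passive, Moderate): Entrant can switch to Passive (54 → 76). Not NE.
(Passive, Passive): Entrant can switch to Accommodate (76 → 95). Not NE.
(Passive, Accommodate): Incumbent can switch to Moderate (33 → 84). Not NE.
(Passive, Withdraw): Incumbent can switch to Accommodate (47 → 78). Not NE.
(The remaining 8 profiles each have a profitable deviation by the same check.)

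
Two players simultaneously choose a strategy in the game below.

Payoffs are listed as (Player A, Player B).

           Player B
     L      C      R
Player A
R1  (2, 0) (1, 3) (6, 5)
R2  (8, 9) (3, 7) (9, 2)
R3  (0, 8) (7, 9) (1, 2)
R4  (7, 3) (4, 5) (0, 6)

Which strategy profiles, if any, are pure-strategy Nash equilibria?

(R1, L): Player A can switch to R2 (2 → 8). Not NE.
(R1, C): Player A can switch to R2 (1 → 3). Not NE.
(R1, R): Player A can switch to R2 (6 → 9). Not NE.
(R2, L): Player A gets 8, best alternative 7; Player B gets 9, best alternative 7. No profitable deviation — NE.
(R2, C): Player A can switch to R3 (3 → 7). Not NE.
(R2, R): Player B can switch to L (2 → 9). Not NE.
(R3, L): Player A can switch to R1 (0 → 2). Not NE.
(R3, C): Player A gets 7, best alternative 4; Player B gets 9, best alternative 8. No profitable deviation — NE.
(R3, R): Player A can switch to R1 (1 → 6). Not NE.
(R4, L): Player A can switch to R2 (7 → 8). Not NE.
(R4, C): Player A can switch to R3 (4 → 7). Not NE.
(R4, R): Player A can switch to R1 (0 → 6). Not NE.

The pure Nash equilibria are (R2, L); (R3, C).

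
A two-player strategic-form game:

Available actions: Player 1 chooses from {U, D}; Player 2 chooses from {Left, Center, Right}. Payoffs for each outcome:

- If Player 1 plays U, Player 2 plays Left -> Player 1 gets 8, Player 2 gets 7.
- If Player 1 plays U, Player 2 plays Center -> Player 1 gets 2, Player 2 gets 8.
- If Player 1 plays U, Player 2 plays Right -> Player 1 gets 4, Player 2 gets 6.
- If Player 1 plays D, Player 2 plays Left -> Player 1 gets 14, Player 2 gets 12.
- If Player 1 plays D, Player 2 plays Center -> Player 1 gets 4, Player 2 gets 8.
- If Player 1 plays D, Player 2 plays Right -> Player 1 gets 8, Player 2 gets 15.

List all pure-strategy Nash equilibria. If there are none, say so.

Player 1 against Left: payoffs 8, 14 → best response D.
Player 1 against Center: payoffs 2, 4 → best response D.
Player 1 against Right: payoffs 4, 8 → best response D.
Player 2 against U: payoffs 7, 8, 6 → best response Center.
Player 2 against D: payoffs 12, 8, 15 → best response Right.
Mutual best responses: (D, Right).

The unique pure-strategy Nash equilibrium is (D, Right).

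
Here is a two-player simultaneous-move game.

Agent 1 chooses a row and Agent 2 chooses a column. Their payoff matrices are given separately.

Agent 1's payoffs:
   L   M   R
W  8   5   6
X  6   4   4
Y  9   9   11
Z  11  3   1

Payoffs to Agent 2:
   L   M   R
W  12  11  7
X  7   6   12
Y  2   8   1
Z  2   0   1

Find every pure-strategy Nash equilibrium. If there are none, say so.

(W, L): Agent 1 can switch to Y (8 → 9). Not NE.
(W, M): Agent 1 can switch to Y (5 → 9). Not NE.
(W, R): Agent 1 can switch to Y (6 → 11). Not NE.
(X, L): Agent 1 can switch to W (6 → 8). Not NE.
(X, M): Agent 1 can switch to W (4 → 5). Not NE.
(X, R): Agent 1 can switch to W (4 → 6). Not NE.
(Y, L): Agent 1 can switch to Z (9 → 11). Not NE.
(Y, M): Agent 1 gets 9, best alternative 5; Agent 2 gets 8, best alternative 2. No profitable deviation — NE.
(Y, R): Agent 2 can switch to L (1 → 2). Not NE.
(Z, L): Agent 1 gets 11, best alternative 9; Agent 2 gets 2, best alternative 1. No profitable deviation — NE.
(Z, M): Agent 1 can switch to W (3 → 5). Not NE.
(Z, R): Agent 1 can switch to W (1 → 6). Not NE.

(Y, M) and (Z, L)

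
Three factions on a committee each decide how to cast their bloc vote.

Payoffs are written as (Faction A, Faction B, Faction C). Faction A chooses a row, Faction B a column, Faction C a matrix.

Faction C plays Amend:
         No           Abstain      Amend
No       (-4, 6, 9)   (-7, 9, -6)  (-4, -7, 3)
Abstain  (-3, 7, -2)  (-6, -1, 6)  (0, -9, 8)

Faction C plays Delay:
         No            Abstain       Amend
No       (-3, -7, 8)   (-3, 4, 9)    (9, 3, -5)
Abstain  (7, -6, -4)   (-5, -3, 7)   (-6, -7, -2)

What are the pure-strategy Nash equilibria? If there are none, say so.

Faction A against (No, Amend): payoffs -4, -3 → best response Abstain.
Faction A against (No, Delay): payoffs -3, 7 → best response Abstain.
Faction A against (Abstain, Amend): payoffs -7, -6 → best response Abstain.
Faction A against (Abstain, Delay): payoffs -3, -5 → best response No.
Faction A against (Amend, Amend): payoffs -4, 0 → best response Abstain.
Faction A against (Amend, Delay): payoffs 9, -6 → best response No.
Faction B against (No, Amend): payoffs 6, 9, -7 → best response Abstain.
Faction B against (No, Delay): payoffs -7, 4, 3 → best response Abstain.
Faction B against (Abstain, Amend): payoffs 7, -1, -9 → best response No.
Faction B against (Abstain, Delay): payoffs -6, -3, -7 → best response Abstain.
Faction C against (No, No): payoffs 9, 8 → best response Amend.
Faction C against (No, Abstain): payoffs -6, 9 → best response Delay.
Faction C against (No, Amend): payoffs 3, -5 → best response Amend.
Faction C against (Abstain, No): payoffs -2, -4 → best response Amend.
Faction C against (Abstain, Abstain): payoffs 6, 7 → best response Delay.
Faction C against (Abstain, Amend): payoffs 8, -2 → best response Amend.
Mutual best responses: (No, Abstain, Delay); (Abstain, No, Amend).

Pure-strategy Nash equilibria: (No, Abstain, Delay) and (Abstain, No, Amend)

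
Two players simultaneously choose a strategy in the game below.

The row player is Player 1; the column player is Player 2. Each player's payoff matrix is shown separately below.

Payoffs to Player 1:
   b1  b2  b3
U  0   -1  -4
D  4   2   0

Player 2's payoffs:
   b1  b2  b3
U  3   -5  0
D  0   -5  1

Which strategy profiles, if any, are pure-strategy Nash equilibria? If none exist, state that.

Pure NE: (D, b3)

For each player, find the best response to each opponent profile; mutual best responses are the pure NE.
Player 1 against b1: payoffs 0, 4 → best response D.
Player 1 against b2: payoffs -1, 2 → best response D.
Player 1 against b3: payoffs -4, 0 → best response D.
Player 2 against U: payoffs 3, -5, 0 → best response b1.
Player 2 against D: payoffs 0, -5, 1 → best response b3.
Mutual best responses: (D, b3).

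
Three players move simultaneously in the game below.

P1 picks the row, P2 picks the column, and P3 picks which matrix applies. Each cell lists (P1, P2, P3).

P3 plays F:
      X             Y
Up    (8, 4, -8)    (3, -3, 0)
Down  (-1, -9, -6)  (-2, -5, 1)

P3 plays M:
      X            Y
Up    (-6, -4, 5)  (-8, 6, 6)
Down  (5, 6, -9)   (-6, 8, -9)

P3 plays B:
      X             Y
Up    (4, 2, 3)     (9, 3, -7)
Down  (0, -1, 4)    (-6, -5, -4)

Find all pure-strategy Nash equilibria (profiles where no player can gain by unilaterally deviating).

For each player, find the best response to each opponent profile; mutual best responses are the pure NE.
P1 against (X, F): payoffs 8, -1 → best response Up.
P1 against (X, M): payoffs -6, 5 → best response Down.
P1 against (X, B): payoffs 4, 0 → best response Up.
P1 against (Y, F): payoffs 3, -2 → best response Up.
P1 against (Y, M): payoffs -8, -6 → best response Down.
P1 against (Y, B): payoffs 9, -6 → best response Up.
P2 against (Up, F): payoffs 4, -3 → best response X.
P2 against (Up, M): payoffs -4, 6 → best response Y.
P2 against (Up, B): payoffs 2, 3 → best response Y.
P2 against (Down, F): payoffs -9, -5 → best response Y.
P2 against (Down, M): payoffs 6, 8 → best response Y.
P2 against (Down, B): payoffs -1, -5 → best response X.
P3 against (Up, X): payoffs -8, 5, 3 → best response M.
P3 against (Up, Y): payoffs 0, 6, -7 → best response M.
P3 against (Down, X): payoffs -6, -9, 4 → best response B.
P3 against (Down, Y): payoffs 1, -9, -4 → best response F.
No profile is a mutual best response for all players.

none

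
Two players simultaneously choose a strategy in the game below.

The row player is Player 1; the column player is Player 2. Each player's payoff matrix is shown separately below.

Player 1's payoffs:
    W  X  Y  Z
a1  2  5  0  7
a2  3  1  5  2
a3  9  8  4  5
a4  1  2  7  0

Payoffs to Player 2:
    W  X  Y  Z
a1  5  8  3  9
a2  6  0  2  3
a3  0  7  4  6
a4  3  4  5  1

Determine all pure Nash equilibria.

Player 1 against W: payoffs 2, 3, 9, 1 → best response a3.
Player 1 against X: payoffs 5, 1, 8, 2 → best response a3.
Player 1 against Y: payoffs 0, 5, 4, 7 → best response a4.
Player 1 against Z: payoffs 7, 2, 5, 0 → best response a1.
Player 2 against a1: payoffs 5, 8, 3, 9 → best response Z.
Player 2 against a2: payoffs 6, 0, 2, 3 → best response W.
Player 2 against a3: payoffs 0, 7, 4, 6 → best response X.
Player 2 against a4: payoffs 3, 4, 5, 1 → best response Y.
Mutual best responses: (a1, Z); (a3, X); (a4, Y).

(a1, Z) and (a3, X) and (a4, Y)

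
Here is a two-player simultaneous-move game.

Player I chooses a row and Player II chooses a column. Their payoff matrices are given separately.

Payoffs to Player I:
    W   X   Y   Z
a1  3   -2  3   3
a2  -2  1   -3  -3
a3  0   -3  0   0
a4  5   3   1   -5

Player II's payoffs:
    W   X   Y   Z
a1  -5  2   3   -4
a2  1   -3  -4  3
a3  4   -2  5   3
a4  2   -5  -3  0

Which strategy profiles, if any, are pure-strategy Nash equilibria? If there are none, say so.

(a1, Y) and (a4, W)

For each strategy profile, look for a profitable unilateral deviation.
(a1, W): Player I can switch to a4 (3 → 5). Not NE.
(a1, X): Player I can switch to a2 (-2 → 1). Not NE.
(a1, Y): Player I gets 3, best alternative 1; Player II gets 3, best alternative 2. No profitable deviation — NE.
(a1, Z): Player II can switch to X (-4 → 2). Not NE.
(a2, W): Player I can switch to a1 (-2 → 3). Not NE.
(a2, X): Player I can switch to a4 (1 → 3). Not NE.
(a2, Y): Player I can switch to a1 (-3 → 3). Not NE.
(a2, Z): Player I can switch to a1 (-3 → 3). Not NE.
(a3, W): Player I can switch to a1 (0 → 3). Not NE.
(a4, W): Player I gets 5, best alternative 3; Player II gets 2, best alternative 0. No profitable deviation — NE.
(The remaining 6 profiles each have a profitable deviation by the same check.)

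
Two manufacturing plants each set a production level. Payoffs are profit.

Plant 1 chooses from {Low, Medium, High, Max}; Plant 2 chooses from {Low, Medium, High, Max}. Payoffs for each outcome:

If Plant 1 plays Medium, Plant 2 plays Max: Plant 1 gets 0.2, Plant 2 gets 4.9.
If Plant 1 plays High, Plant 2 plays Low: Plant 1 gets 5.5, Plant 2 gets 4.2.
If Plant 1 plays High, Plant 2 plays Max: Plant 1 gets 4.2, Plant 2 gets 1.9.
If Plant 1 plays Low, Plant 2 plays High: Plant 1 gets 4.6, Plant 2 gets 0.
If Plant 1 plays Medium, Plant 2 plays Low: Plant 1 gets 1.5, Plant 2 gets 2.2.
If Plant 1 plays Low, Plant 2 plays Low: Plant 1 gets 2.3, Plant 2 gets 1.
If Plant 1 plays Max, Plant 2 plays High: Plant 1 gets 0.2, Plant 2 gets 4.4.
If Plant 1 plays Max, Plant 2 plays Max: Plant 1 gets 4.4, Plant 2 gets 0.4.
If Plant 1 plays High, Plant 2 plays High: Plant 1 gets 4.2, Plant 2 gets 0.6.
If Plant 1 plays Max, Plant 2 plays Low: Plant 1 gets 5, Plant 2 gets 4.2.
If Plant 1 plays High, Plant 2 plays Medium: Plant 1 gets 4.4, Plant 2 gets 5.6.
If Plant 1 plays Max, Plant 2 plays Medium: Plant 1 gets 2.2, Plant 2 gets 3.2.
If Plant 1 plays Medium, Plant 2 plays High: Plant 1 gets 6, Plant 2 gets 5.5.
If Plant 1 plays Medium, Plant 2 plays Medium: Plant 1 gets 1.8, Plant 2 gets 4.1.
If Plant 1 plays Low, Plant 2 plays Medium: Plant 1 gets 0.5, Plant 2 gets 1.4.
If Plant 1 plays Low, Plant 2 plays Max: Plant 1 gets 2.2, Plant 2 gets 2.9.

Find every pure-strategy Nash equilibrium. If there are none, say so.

(Low, Low): Plant 1 can switch to High (2.3 → 5.5). Not NE.
(Low, Medium): Plant 1 can switch to Medium (0.5 → 1.8). Not NE.
(Low, High): Plant 1 can switch to Medium (4.6 → 6). Not NE.
(Low, Max): Plant 1 can switch to High (2.2 → 4.2). Not NE.
(Medium, Low): Plant 1 can switch to Low (1.5 → 2.3). Not NE.
(Medium, Medium): Plant 1 can switch to High (1.8 → 4.4). Not NE.
(Medium, High): Plant 1 gets 6, best alternative 4.6; Plant 2 gets 5.5, best alternative 4.9. No profitable deviation — NE.
(Medium, Max): Plant 1 can switch to Low (0.2 → 2.2). Not NE.
(High, Low): Plant 2 can switch to Medium (4.2 → 5.6). Not NE.
(High, Medium): Plant 1 gets 4.4, best alternative 2.2; Plant 2 gets 5.6, best alternative 4.2. No profitable deviation — NE.
(High, High): Plant 1 can switch to Low (4.2 → 4.6). Not NE.
(High, Max): Plant 1 can switch to Max (4.2 → 4.4). Not NE.
(Max, Low): Plant 1 can switch to High (5 → 5.5). Not NE.
(Max, Medium): Plant 1 can switch to High (2.2 → 4.4). Not NE.
(The remaining 2 profiles each have a profitable deviation by the same check.)

The pure Nash equilibria are (Medium, High), (High, Medium).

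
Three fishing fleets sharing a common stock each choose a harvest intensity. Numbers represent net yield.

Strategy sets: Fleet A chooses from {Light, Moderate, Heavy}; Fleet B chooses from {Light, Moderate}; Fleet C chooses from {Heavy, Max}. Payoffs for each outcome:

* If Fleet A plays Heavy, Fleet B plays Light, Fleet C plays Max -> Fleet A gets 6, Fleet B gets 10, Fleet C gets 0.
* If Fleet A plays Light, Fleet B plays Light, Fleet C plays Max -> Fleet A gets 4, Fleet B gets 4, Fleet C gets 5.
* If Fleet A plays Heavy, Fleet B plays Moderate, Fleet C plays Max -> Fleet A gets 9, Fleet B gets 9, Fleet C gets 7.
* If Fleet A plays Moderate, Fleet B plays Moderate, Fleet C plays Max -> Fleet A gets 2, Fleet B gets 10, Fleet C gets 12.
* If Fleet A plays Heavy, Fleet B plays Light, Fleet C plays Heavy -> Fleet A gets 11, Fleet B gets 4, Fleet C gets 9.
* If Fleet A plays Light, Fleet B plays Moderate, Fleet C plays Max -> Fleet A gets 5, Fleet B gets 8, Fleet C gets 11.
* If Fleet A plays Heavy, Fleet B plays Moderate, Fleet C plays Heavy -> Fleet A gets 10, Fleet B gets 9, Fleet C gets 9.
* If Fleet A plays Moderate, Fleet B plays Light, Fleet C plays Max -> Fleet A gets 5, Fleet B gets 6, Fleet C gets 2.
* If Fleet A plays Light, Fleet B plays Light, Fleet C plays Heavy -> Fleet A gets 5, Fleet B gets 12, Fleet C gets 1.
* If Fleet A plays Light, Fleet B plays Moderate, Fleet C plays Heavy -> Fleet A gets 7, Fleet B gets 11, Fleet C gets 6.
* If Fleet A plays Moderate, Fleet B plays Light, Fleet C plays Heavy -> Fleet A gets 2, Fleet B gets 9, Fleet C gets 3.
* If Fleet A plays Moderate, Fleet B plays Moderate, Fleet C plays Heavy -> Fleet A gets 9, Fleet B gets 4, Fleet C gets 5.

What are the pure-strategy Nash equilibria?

(Light, Light, Heavy): Fleet A can switch to Heavy (5 → 11). Not NE.
(Light, Light, Max): Fleet A can switch to Moderate (4 → 5). Not NE.
(Light, Moderate, Heavy): Fleet A can switch to Moderate (7 → 9). Not NE.
(Light, Moderate, Max): Fleet A can switch to Heavy (5 → 9). Not NE.
(Moderate, Light, Heavy): Fleet A can switch to Light (2 → 5). Not NE.
(Moderate, Light, Max): Fleet A can switch to Heavy (5 → 6). Not NE.
(Moderate, Moderate, Heavy): Fleet A can switch to Heavy (9 → 10). Not NE.
(Moderate, Moderate, Max): Fleet A can switch to Light (2 → 5). Not NE.
(Heavy, Moderate, Heavy): Fleet A gets 10, best alternative 9; Fleet B gets 9, best alternative 4; Fleet C gets 9, best alternative 7. No profitable deviation — NE.
(The remaining 3 profiles each have a profitable deviation by the same check.)

The unique pure-strategy Nash equilibrium is (Heavy, Moderate, Heavy).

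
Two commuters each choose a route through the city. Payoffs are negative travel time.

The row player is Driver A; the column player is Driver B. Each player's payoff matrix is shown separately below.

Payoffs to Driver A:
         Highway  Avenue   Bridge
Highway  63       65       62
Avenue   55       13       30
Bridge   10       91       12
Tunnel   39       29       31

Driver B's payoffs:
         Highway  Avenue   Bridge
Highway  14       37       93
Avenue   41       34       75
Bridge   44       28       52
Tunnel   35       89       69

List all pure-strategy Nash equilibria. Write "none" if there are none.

The unique pure-strategy Nash equilibrium is (Highway, Bridge).

Driver A against Highway: payoffs 63, 55, 10, 39 → best response Highway.
Driver A against Avenue: payoffs 65, 13, 91, 29 → best response Bridge.
Driver A against Bridge: payoffs 62, 30, 12, 31 → best response Highway.
Driver B against Highway: payoffs 14, 37, 93 → best response Bridge.
Driver B against Avenue: payoffs 41, 34, 75 → best response Bridge.
Driver B against Bridge: payoffs 44, 28, 52 → best response Bridge.
Driver B against Tunnel: payoffs 35, 89, 69 → best response Avenue.
Mutual best responses: (Highway, Bridge).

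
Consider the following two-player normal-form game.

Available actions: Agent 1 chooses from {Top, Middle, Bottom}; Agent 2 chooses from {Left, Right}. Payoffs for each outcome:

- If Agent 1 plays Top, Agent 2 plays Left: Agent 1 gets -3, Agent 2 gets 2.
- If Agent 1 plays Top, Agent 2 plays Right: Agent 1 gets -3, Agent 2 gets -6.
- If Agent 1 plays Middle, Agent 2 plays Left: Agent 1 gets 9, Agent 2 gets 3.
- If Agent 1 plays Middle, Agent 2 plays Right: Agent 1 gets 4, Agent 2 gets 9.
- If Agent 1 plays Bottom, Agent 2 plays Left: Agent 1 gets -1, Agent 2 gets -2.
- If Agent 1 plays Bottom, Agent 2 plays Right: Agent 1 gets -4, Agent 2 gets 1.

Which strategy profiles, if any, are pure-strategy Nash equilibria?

Pure NE: (Middle, Right)

Agent 1 against Left: payoffs -3, 9, -1 → best response Middle.
Agent 1 against Right: payoffs -3, 4, -4 → best response Middle.
Agent 2 against Top: payoffs 2, -6 → best response Left.
Agent 2 against Middle: payoffs 3, 9 → best response Right.
Agent 2 against Bottom: payoffs -2, 1 → best response Right.
Mutual best responses: (Middle, Right).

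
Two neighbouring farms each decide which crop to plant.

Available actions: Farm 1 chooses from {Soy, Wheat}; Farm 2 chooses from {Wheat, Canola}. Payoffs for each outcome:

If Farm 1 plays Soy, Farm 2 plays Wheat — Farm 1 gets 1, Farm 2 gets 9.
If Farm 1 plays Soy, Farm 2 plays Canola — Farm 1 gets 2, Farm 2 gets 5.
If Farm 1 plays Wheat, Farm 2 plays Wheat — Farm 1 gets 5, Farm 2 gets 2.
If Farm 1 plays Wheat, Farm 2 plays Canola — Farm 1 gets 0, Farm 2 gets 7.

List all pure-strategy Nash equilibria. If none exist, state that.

(Soy, Wheat): Farm 1 can switch to Wheat (1 → 5). Not NE.
(Soy, Canola): Farm 2 can switch to Wheat (5 → 9). Not NE.
(Wheat, Wheat): Farm 2 can switch to Canola (2 → 7). Not NE.
(Wheat, Canola): Farm 1 can switch to Soy (0 → 2). Not NE.

none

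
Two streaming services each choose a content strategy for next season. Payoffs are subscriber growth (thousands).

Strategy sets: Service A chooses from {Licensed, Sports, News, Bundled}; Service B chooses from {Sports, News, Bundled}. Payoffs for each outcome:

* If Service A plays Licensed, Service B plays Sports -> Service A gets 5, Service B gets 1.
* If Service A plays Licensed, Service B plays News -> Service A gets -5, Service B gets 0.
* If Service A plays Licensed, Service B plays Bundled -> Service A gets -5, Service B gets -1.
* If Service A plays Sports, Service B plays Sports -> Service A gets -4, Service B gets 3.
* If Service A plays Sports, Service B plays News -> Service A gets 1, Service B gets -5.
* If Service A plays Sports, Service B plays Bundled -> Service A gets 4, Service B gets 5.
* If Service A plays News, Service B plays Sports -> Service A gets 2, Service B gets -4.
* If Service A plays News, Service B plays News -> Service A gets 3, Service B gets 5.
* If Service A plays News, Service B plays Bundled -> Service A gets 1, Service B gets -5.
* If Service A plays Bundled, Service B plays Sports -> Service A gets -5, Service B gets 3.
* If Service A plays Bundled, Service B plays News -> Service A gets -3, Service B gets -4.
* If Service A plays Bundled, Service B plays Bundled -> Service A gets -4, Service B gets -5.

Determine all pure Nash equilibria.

(Licensed, Sports): Service A gets 5, best alternative 2; Service B gets 1, best alternative 0. No profitable deviation — NE.
(Licensed, News): Service A can switch to Sports (-5 → 1). Not NE.
(Licensed, Bundled): Service A can switch to Sports (-5 → 4). Not NE.
(Sports, Sports): Service A can switch to Licensed (-4 → 5). Not NE.
(Sports, News): Service A can switch to News (1 → 3). Not NE.
(Sports, Bundled): Service A gets 4, best alternative 1; Service B gets 5, best alternative 3. No profitable deviation — NE.
(News, Sports): Service A can switch to Licensed (2 → 5). Not NE.
(News, News): Service A gets 3, best alternative 1; Service B gets 5, best alternative -4. No profitable deviation — NE.
(News, Bundled): Service A can switch to Sports (1 → 4). Not NE.
(Bundled, Sports): Service A can switch to Licensed (-5 → 5). Not NE.
(Bundled, News): Service A can switch to Sports (-3 → 1). Not NE.
(The remaining 1 profile has a profitable deviation by the same check.)

(Licensed, Sports), (Sports, Bundled), (News, News)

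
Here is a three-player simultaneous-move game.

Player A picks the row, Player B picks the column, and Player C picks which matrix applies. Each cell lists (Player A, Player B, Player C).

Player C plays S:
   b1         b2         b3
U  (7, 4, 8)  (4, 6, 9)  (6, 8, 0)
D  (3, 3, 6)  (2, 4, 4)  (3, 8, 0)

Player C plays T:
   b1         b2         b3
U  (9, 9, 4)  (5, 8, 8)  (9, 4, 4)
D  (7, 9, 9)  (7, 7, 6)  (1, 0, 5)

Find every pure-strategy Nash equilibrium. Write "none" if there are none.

This game has no pure Nash equilibrium.

(U, b1, S): Player B can switch to b2 (4 → 6). Not NE.
(U, b1, T): Player C can switch to S (4 → 8). Not NE.
(U, b2, S): Player B can switch to b3 (6 → 8). Not NE.
(U, b2, T): Player A can switch to D (5 → 7). Not NE.
(U, b3, S): Player C can switch to T (0 → 4). Not NE.
(U, b3, T): Player B can switch to b1 (4 → 9). Not NE.
(The remaining 6 profiles each have a profitable deviation by the same check.)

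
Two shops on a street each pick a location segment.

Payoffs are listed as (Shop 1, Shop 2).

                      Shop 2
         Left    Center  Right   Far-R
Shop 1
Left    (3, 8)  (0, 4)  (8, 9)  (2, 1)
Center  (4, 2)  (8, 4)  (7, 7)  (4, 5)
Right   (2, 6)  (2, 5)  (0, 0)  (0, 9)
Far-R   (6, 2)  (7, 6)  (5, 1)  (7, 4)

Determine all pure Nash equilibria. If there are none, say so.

(Left, Left): Shop 1 can switch to Center (3 → 4). Not NE.
(Left, Center): Shop 1 can switch to Center (0 → 8). Not NE.
(Left, Right): Shop 1 gets 8, best alternative 7; Shop 2 gets 9, best alternative 8. No profitable deviation — NE.
(Left, Far-R): Shop 1 can switch to Center (2 → 4). Not NE.
(Center, Left): Shop 1 can switch to Far-R (4 → 6). Not NE.
(Center, Center): Shop 2 can switch to Right (4 → 7). Not NE.
(Center, Right): Shop 1 can switch to Left (7 → 8). Not NE.
(Center, Far-R): Shop 1 can switch to Far-R (4 → 7). Not NE.
(Right, Left): Shop 1 can switch to Left (2 → 3). Not NE.
(The remaining 7 profiles each have a profitable deviation by the same check.)

(Left, Right)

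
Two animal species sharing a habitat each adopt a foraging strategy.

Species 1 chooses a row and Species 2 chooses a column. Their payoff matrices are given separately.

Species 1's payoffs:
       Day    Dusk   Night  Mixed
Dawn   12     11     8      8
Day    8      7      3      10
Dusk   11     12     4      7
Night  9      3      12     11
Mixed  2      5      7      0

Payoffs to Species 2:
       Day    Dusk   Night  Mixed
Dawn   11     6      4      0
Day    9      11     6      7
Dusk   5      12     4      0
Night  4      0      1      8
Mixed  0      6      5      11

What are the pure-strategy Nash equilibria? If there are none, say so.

(Dawn, Day): Species 1 gets 12, best alternative 11; Species 2 gets 11, best alternative 6. No profitable deviation — NE.
(Dawn, Dusk): Species 1 can switch to Dusk (11 → 12). Not NE.
(Dawn, Night): Species 1 can switch to Night (8 → 12). Not NE.
(Dawn, Mixed): Species 1 can switch to Day (8 → 10). Not NE.
(Day, Day): Species 1 can switch to Dawn (8 → 12). Not NE.
(Day, Dusk): Species 1 can switch to Dawn (7 → 11). Not NE.
(Day, Night): Species 1 can switch to Dawn (3 → 8). Not NE.
(Day, Mixed): Species 1 can switch to Night (10 → 11). Not NE.
(Dusk, Day): Species 1 can switch to Dawn (11 → 12). Not NE.
(Dusk, Dusk): Species 1 gets 12, best alternative 11; Species 2 gets 12, best alternative 5. No profitable deviation — NE.
(Dusk, Night): Species 1 can switch to Dawn (4 → 8). Not NE.
(Dusk, Mixed): Species 1 can switch to Dawn (7 → 8). Not NE.
(Night, Day): Species 1 can switch to Dawn (9 → 12). Not NE.
(Night, Dusk): Species 1 can switch to Dawn (3 → 11). Not NE.
(Night, Mixed): Species 1 gets 11, best alternative 10; Species 2 gets 8, best alternative 4. No profitable deviation — NE.
(The remaining 5 profiles each have a profitable deviation by the same check.)

The pure Nash equilibria are (Dawn, Day), (Dusk, Dusk), (Night, Mixed).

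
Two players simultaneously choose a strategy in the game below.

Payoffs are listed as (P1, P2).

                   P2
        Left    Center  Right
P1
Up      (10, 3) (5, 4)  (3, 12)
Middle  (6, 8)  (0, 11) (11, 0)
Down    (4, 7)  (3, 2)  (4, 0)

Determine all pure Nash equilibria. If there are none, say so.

For each player, find the best response to each opponent profile; mutual best responses are the pure NE.
P1 against Left: payoffs 10, 6, 4 → best response Up.
P1 against Center: payoffs 5, 0, 3 → best response Up.
P1 against Right: payoffs 3, 11, 4 → best response Middle.
P2 against Up: payoffs 3, 4, 12 → best response Right.
P2 against Middle: payoffs 8, 11, 0 → best response Center.
P2 against Down: payoffs 7, 2, 0 → best response Left.
No profile is a mutual best response for all players.

There is no pure-strategy Nash equilibrium.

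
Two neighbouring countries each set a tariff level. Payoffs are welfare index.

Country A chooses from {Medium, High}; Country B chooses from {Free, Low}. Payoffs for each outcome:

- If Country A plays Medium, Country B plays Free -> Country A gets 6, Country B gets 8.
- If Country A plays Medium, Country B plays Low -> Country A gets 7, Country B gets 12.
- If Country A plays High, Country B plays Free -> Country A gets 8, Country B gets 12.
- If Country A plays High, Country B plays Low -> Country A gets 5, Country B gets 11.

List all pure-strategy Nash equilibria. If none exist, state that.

The pure Nash equilibria are (Medium, Low) and (High, Free).

Country A against Free: payoffs 6, 8 → best response High.
Country A against Low: payoffs 7, 5 → best response Medium.
Country B against Medium: payoffs 8, 12 → best response Low.
Country B against High: payoffs 12, 11 → best response Free.
Mutual best responses: (Medium, Low); (High, Free).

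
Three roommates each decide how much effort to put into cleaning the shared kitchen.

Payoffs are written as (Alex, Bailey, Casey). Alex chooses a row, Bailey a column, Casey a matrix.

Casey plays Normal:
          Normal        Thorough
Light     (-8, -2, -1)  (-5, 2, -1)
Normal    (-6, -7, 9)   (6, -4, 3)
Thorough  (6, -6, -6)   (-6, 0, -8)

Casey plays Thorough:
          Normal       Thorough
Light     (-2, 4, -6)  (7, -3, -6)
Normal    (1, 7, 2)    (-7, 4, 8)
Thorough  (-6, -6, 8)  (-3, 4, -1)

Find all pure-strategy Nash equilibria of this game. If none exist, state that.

There is no pure-strategy Nash equilibrium.

(Light, Normal, Normal): Alex can switch to Normal (-8 → -6). Not NE.
(Light, Normal, Thorough): Alex can switch to Normal (-2 → 1). Not NE.
(Light, Thorough, Normal): Alex can switch to Normal (-5 → 6). Not NE.
(Light, Thorough, Thorough): Bailey can switch to Normal (-3 → 4). Not NE.
(Normal, Normal, Normal): Alex can switch to Thorough (-6 → 6). Not NE.
(Normal, Normal, Thorough): Casey can switch to Normal (2 → 9). Not NE.
(Normal, Thorough, Normal): Casey can switch to Thorough (3 → 8). Not NE.
(Normal, Thorough, Thorough): Alex can switch to Light (-7 → 7). Not NE.
(Thorough, Normal, Normal): Bailey can switch to Thorough (-6 → 0). Not NE.
(Thorough, Normal, Thorough): Alex can switch to Light (-6 → -2). Not NE.
(The remaining 2 profiles each have a profitable deviation by the same check.)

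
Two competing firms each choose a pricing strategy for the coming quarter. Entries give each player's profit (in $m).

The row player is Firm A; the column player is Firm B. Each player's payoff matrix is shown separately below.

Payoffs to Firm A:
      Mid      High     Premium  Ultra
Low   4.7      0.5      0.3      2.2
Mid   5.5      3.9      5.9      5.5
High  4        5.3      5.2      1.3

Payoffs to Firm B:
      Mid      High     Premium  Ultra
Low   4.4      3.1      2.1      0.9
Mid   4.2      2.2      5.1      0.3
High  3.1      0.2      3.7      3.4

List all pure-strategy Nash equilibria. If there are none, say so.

(Low, Mid): Firm A can switch to Mid (4.7 → 5.5). Not NE.
(Low, High): Firm A can switch to Mid (0.5 → 3.9). Not NE.
(Low, Premium): Firm A can switch to Mid (0.3 → 5.9). Not NE.
(Low, Ultra): Firm A can switch to Mid (2.2 → 5.5). Not NE.
(Mid, Mid): Firm B can switch to Premium (4.2 → 5.1). Not NE.
(Mid, High): Firm A can switch to High (3.9 → 5.3). Not NE.
(Mid, Premium): Firm A gets 5.9, best alternative 5.2; Firm B gets 5.1, best alternative 4.2. No profitable deviation — NE.
(Mid, Ultra): Firm B can switch to Mid (0.3 → 4.2). Not NE.
(High, Mid): Firm A can switch to Low (4 → 4.7). Not NE.
(The remaining 3 profiles each have a profitable deviation by the same check.)

Pure NE: (Mid, Premium)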